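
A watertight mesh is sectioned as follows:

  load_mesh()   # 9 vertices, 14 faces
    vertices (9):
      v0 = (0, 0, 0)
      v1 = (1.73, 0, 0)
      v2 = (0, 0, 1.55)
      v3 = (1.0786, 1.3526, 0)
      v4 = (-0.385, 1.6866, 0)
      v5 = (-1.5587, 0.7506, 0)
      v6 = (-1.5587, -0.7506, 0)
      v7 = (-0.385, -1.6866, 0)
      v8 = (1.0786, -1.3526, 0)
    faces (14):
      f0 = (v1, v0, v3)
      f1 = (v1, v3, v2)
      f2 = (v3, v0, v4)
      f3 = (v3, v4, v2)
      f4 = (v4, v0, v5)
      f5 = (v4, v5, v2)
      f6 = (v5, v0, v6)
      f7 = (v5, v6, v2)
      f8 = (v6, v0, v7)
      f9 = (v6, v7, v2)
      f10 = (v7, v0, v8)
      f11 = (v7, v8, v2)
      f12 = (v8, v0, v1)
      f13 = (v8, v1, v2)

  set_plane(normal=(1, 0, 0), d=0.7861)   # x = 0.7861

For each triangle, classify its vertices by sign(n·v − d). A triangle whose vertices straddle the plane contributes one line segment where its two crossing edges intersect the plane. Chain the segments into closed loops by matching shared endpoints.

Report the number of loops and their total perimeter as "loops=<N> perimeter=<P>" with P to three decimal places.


Straddling triangles (8 of 14):
  (v1,v0,v3) [+-+] → (0.7861, 0, 0)–(0.7861, 0.985795, 0)  len=0.9858
  (v1,v3,v2) [++-] → (0.7861, 0.985795, 0.420337)–(0.7861, 0, 0.845691)  len=1.0736
  (v3,v0,v4) [+--] → (0.7861, 0.985795, 0)–(0.7861, 1.41935, 0)  len=0.4336
  (v3,v4,v2) [+--] → (0.7861, 1.41935, 0)–(0.7861, 0.985795, 0.420337)  len=0.6039
  (v7,v0,v8) [--+] → (0.7861, -0.985795, 0)–(0.7861, -1.41935, 0)  len=0.4336
  (v7,v8,v2) [-+-] → (0.7861, -1.41935, 0)–(0.7861, -0.985795, 0.420337)  len=0.6039
  (v8,v0,v1) [+-+] → (0.7861, -0.985795, 0)–(0.7861, 0, 0)  len=0.9858
  (v8,v1,v2) [++-] → (0.7861, 0, 0.845691)–(0.7861, -0.985795, 0.420337)  len=1.0736

Chained into 1 loop(s):
  loop 1: 8 segments, perimeter = 6.1937
Total perimeter = 6.194

loops=1 perimeter=6.194


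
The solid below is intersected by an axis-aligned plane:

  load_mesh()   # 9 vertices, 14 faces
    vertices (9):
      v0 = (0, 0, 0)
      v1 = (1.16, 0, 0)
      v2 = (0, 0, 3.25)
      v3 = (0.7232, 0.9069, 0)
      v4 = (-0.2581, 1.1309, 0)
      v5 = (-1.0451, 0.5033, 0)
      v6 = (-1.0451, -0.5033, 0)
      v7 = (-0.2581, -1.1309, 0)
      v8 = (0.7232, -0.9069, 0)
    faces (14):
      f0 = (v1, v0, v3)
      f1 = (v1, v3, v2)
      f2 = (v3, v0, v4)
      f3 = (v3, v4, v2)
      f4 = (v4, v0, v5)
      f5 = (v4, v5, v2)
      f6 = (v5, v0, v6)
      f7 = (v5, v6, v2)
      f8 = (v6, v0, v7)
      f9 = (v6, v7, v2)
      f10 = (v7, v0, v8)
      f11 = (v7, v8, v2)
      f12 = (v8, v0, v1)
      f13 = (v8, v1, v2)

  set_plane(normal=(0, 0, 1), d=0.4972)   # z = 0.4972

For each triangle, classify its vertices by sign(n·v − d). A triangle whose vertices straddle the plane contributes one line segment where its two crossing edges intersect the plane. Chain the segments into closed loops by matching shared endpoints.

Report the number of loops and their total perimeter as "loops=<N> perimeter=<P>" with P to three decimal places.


loops=1 perimeter=5.968

Straddling triangles (7 of 14):
  (v1,v3,v2) [--+] → (0.612562, 0.768158, 0.4972)–(0.982538, 0, 0.4972)  len=0.8526
  (v3,v4,v2) [--+] → (-0.218615, 0.95789, 0.4972)–(0.612562, 0.768158, 0.4972)  len=0.8526
  (v4,v5,v2) [--+] → (-0.885216, 0.426303, 0.4972)–(-0.218615, 0.95789, 0.4972)  len=0.8526
  (v5,v6,v2) [--+] → (-0.885216, -0.426303, 0.4972)–(-0.885216, 0.426303, 0.4972)  len=0.8526
  (v6,v7,v2) [--+] → (-0.218615, -0.95789, 0.4972)–(-0.885216, -0.426303, 0.4972)  len=0.8526
  (v7,v8,v2) [--+] → (0.612562, -0.768158, 0.4972)–(-0.218615, -0.95789, 0.4972)  len=0.8526
  (v8,v1,v2) [--+] → (0.982538, 0, 0.4972)–(0.612562, -0.768158, 0.4972)  len=0.8526

Chained into 1 loop(s):
  loop 1: 7 segments, perimeter = 5.9682
Total perimeter = 5.968


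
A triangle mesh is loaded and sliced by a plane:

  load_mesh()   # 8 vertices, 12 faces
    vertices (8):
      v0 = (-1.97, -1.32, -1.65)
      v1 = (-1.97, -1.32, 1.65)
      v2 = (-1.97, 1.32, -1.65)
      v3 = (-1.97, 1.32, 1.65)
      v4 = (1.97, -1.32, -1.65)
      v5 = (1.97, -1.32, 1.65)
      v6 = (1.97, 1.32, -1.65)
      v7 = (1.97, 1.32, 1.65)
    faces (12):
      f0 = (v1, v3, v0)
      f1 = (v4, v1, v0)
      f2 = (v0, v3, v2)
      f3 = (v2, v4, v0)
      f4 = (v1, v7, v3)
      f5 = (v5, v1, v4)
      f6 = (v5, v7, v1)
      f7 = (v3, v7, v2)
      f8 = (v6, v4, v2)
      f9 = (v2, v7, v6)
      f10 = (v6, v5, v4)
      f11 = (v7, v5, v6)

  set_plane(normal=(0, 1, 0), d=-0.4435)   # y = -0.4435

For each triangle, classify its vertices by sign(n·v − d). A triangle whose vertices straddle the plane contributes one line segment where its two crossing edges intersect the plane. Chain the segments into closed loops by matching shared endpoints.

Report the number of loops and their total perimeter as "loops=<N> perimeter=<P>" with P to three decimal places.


Straddling triangles (8 of 12):
  (v1,v3,v0) [-+-] → (-1.97, -0.4435, 1.65)–(-1.97, -0.4435, -0.554375)  len=2.2044
  (v0,v3,v2) [-++] → (-1.97, -0.4435, -0.554375)–(-1.97, -0.4435, -1.65)  len=1.0956
  (v2,v4,v0) [+--] → (0.66189, -0.4435, -1.65)–(-1.97, -0.4435, -1.65)  len=2.6319
  (v1,v7,v3) [-++] → (-0.66189, -0.4435, 1.65)–(-1.97, -0.4435, 1.65)  len=1.3081
  (v5,v7,v1) [-+-] → (1.97, -0.4435, 1.65)–(-0.66189, -0.4435, 1.65)  len=2.6319
  (v6,v4,v2) [+-+] → (1.97, -0.4435, -1.65)–(0.66189, -0.4435, -1.65)  len=1.3081
  (v6,v5,v4) [+--] → (1.97, -0.4435, 0.554375)–(1.97, -0.4435, -1.65)  len=2.2044
  (v7,v5,v6) [+-+] → (1.97, -0.4435, 1.65)–(1.97, -0.4435, 0.554375)  len=1.0956

Chained into 1 loop(s):
  loop 1: 8 segments, perimeter = 14.4800
Total perimeter = 14.480

loops=1 perimeter=14.480


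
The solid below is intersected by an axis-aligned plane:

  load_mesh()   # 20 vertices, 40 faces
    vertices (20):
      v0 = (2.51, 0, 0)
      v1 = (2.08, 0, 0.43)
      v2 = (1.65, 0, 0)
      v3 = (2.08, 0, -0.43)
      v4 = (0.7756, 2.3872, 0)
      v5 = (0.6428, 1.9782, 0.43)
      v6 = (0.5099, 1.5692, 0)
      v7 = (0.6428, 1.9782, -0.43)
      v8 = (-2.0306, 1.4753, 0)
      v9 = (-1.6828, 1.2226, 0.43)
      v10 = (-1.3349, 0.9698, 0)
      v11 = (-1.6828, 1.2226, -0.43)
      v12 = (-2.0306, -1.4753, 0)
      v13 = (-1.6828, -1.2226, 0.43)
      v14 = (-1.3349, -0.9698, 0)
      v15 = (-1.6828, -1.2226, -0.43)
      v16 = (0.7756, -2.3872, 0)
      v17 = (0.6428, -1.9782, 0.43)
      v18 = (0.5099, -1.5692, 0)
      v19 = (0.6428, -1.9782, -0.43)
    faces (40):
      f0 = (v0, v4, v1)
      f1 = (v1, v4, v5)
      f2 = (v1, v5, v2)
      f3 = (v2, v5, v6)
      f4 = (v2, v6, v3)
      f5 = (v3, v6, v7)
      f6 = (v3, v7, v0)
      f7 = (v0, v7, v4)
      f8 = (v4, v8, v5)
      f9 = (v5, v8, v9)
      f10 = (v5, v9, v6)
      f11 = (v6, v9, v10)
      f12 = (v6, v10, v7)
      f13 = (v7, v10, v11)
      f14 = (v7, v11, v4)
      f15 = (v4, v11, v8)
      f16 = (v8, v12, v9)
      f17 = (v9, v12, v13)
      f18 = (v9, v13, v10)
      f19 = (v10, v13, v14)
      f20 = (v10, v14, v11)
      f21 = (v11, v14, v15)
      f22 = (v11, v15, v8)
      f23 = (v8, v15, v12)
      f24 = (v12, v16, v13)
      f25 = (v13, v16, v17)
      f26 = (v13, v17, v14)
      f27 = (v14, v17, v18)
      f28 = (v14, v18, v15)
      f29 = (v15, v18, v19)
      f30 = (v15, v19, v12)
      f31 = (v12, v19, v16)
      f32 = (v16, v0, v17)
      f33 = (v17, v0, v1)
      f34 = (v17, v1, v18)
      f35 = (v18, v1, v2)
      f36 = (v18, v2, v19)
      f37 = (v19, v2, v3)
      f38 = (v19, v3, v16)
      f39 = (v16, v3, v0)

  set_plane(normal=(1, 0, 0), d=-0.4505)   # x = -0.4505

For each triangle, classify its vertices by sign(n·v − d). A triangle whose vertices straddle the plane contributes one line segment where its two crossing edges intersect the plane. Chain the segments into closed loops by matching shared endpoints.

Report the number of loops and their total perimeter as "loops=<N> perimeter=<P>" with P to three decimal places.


Straddling triangles (16 of 40):
  (v4,v8,v5) [+-+] → (-0.4505, 1.98877, 0)–(-0.4505, 1.77254, 0.254149)  len=0.3337
  (v5,v8,v9) [+--] → (-0.4505, 1.77254, 0.254149)–(-0.4505, 1.62298, 0.43)  len=0.2308
  (v5,v9,v6) [+-+] → (-0.4505, 1.62298, 0.43)–(-0.4505, 1.41739, 0.188339)  len=0.3173
  (v6,v9,v10) [+--] → (-0.4505, 1.41739, 0.188339)–(-0.4505, 1.25715, 0)  len=0.2473
  (v6,v10,v7) [+-+] → (-0.4505, 1.25715, 0)–(-0.4505, 1.42074, -0.19229)  len=0.2525
  (v7,v10,v11) [+--] → (-0.4505, 1.42074, -0.19229)–(-0.4505, 1.62298, -0.43)  len=0.3121
  (v7,v11,v4) [+-+] → (-0.4505, 1.62298, -0.43)–(-0.4505, 1.80637, -0.214458)  len=0.2830
  (v4,v11,v8) [+--] → (-0.4505, 1.80637, -0.214458)–(-0.4505, 1.98877, 0)  len=0.2815
  (v12,v16,v13) [-+-] → (-0.4505, -1.98877, 0)–(-0.4505, -1.80637, 0.214458)  len=0.2815
  (v13,v16,v17) [-++] → (-0.4505, -1.80637, 0.214458)–(-0.4505, -1.62298, 0.43)  len=0.2830
  (v13,v17,v14) [-+-] → (-0.4505, -1.62298, 0.43)–(-0.4505, -1.42074, 0.19229)  len=0.3121
  (v14,v17,v18) [-++] → (-0.4505, -1.42074, 0.19229)–(-0.4505, -1.25715, 0)  len=0.2525
  (v14,v18,v15) [-+-] → (-0.4505, -1.25715, 0)–(-0.4505, -1.41739, -0.188339)  len=0.2473
  (v15,v18,v19) [-++] → (-0.4505, -1.41739, -0.188339)–(-0.4505, -1.62298, -0.43)  len=0.3173
  (v15,v19,v12) [-+-] → (-0.4505, -1.62298, -0.43)–(-0.4505, -1.77254, -0.254149)  len=0.2308
  (v12,v19,v16) [-++] → (-0.4505, -1.77254, -0.254149)–(-0.4505, -1.98877, 0)  len=0.3337

Chained into 2 loop(s):
  loop 1: 8 segments, perimeter = 2.2582
  loop 2: 8 segments, perimeter = 2.2582
Total perimeter = 4.516

loops=2 perimeter=4.516


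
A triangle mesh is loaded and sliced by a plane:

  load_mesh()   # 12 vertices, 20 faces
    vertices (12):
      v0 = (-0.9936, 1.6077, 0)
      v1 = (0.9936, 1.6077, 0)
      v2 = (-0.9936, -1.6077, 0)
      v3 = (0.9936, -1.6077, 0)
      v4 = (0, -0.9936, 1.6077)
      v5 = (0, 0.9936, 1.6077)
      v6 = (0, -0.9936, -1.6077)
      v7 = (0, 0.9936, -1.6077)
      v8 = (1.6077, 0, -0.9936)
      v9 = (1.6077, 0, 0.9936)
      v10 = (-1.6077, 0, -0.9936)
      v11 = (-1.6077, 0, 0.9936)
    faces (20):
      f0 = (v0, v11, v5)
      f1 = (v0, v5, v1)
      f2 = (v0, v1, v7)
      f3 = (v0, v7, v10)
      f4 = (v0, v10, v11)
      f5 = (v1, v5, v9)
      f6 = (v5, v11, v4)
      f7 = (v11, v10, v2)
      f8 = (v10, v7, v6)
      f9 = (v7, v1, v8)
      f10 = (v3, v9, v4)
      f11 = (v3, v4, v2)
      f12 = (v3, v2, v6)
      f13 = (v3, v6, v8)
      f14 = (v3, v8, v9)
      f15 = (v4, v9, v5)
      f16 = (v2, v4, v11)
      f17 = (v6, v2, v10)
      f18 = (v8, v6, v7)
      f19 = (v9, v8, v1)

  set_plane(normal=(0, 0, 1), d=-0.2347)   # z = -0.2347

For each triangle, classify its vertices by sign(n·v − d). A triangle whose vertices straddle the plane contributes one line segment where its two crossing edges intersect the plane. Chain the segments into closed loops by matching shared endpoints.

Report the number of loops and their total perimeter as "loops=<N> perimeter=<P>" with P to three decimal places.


loops=1 perimeter=10.293

Straddling triangles (10 of 20):
  (v0,v1,v7) [++-] → (0.848549, 1.51805, -0.2347)–(-0.848549, 1.51805, -0.2347)  len=1.6971
  (v0,v7,v10) [+--] → (-0.848549, 1.51805, -0.2347)–(-1.13866, 1.22794, -0.2347)  len=0.4103
  (v0,v10,v11) [+-+] → (-1.13866, 1.22794, -0.2347)–(-1.6077, 0, -0.2347)  len=1.3145
  (v11,v10,v2) [+-+] → (-1.6077, 0, -0.2347)–(-1.13866, -1.22794, -0.2347)  len=1.3145
  (v7,v1,v8) [-+-] → (0.848549, 1.51805, -0.2347)–(1.13866, 1.22794, -0.2347)  len=0.4103
  (v3,v2,v6) [++-] → (-0.848549, -1.51805, -0.2347)–(0.848549, -1.51805, -0.2347)  len=1.6971
  (v3,v6,v8) [+--] → (0.848549, -1.51805, -0.2347)–(1.13866, -1.22794, -0.2347)  len=0.4103
  (v3,v8,v9) [+-+] → (1.13866, -1.22794, -0.2347)–(1.6077, 0, -0.2347)  len=1.3145
  (v6,v2,v10) [-+-] → (-0.848549, -1.51805, -0.2347)–(-1.13866, -1.22794, -0.2347)  len=0.4103
  (v9,v8,v1) [+-+] → (1.6077, 0, -0.2347)–(1.13866, 1.22794, -0.2347)  len=1.3145

Chained into 1 loop(s):
  loop 1: 10 segments, perimeter = 10.2932
Total perimeter = 10.293


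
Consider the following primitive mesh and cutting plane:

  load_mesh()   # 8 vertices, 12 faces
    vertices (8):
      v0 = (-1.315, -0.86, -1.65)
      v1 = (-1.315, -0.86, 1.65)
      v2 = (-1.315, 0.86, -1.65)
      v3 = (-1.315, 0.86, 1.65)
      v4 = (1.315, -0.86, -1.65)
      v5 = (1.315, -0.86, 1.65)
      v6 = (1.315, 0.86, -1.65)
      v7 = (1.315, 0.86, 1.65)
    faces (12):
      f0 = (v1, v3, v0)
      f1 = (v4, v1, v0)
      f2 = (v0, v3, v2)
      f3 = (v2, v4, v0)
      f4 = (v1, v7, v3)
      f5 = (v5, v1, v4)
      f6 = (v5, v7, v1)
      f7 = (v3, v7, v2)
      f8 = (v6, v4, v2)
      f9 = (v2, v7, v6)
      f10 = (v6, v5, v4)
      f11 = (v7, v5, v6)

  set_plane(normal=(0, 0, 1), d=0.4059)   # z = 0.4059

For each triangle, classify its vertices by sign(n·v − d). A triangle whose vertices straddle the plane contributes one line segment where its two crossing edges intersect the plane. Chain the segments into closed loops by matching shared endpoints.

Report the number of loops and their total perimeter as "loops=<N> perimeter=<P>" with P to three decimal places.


Straddling triangles (8 of 12):
  (v1,v3,v0) [++-] → (-1.315, 0.21156, 0.4059)–(-1.315, -0.86, 0.4059)  len=1.0716
  (v4,v1,v0) [-+-] → (-0.32349, -0.86, 0.4059)–(-1.315, -0.86, 0.4059)  len=0.9915
  (v0,v3,v2) [-+-] → (-1.315, 0.21156, 0.4059)–(-1.315, 0.86, 0.4059)  len=0.6484
  (v5,v1,v4) [++-] → (-0.32349, -0.86, 0.4059)–(1.315, -0.86, 0.4059)  len=1.6385
  (v3,v7,v2) [++-] → (0.32349, 0.86, 0.4059)–(-1.315, 0.86, 0.4059)  len=1.6385
  (v2,v7,v6) [-+-] → (0.32349, 0.86, 0.4059)–(1.315, 0.86, 0.4059)  len=0.9915
  (v6,v5,v4) [-+-] → (1.315, -0.21156, 0.4059)–(1.315, -0.86, 0.4059)  len=0.6484
  (v7,v5,v6) [++-] → (1.315, -0.21156, 0.4059)–(1.315, 0.86, 0.4059)  len=1.0716

Chained into 1 loop(s):
  loop 1: 8 segments, perimeter = 8.7000
Total perimeter = 8.700

loops=1 perimeter=8.700


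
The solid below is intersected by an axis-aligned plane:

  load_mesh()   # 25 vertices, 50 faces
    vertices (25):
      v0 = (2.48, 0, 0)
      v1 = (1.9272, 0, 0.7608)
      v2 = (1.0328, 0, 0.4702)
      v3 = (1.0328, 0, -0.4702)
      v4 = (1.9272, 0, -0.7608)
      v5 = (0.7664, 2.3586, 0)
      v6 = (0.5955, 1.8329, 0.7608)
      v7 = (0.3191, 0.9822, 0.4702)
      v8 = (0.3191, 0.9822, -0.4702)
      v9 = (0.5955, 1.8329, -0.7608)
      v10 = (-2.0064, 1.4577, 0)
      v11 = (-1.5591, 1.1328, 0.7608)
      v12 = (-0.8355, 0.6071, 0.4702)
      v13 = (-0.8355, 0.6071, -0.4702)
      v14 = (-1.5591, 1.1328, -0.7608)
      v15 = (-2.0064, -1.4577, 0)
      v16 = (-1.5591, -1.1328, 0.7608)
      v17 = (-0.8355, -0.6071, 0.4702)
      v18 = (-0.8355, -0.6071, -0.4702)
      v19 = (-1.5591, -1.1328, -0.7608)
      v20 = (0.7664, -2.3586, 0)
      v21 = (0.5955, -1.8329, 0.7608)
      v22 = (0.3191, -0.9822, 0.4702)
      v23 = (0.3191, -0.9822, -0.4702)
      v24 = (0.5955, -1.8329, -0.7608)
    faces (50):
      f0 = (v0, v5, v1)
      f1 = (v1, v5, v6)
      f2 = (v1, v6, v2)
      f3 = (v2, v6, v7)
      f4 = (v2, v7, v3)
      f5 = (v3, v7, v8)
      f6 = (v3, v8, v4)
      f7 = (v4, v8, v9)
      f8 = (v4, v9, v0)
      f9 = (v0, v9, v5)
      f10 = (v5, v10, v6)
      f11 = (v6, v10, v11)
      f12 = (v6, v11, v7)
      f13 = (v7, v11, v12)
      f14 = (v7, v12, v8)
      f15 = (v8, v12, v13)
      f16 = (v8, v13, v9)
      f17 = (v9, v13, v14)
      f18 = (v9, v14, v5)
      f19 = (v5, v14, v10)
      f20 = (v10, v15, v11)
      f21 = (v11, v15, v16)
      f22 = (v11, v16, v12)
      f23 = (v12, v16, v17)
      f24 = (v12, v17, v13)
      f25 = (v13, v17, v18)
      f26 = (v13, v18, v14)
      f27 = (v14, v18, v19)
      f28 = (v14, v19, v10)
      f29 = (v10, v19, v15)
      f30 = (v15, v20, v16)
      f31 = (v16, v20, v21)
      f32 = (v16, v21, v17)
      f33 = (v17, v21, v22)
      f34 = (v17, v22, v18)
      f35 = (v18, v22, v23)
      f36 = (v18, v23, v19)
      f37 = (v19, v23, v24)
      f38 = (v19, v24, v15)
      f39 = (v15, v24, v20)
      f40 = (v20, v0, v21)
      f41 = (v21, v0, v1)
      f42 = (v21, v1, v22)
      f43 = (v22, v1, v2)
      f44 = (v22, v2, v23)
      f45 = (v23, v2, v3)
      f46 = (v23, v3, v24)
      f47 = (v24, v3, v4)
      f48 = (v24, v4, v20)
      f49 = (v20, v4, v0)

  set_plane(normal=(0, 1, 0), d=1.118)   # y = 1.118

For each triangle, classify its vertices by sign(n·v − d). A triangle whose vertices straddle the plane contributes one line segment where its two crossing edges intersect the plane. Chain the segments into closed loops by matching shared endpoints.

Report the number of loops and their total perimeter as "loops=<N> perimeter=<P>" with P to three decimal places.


Straddling triangles (18 of 50):
  (v0,v5,v1) [-+-] → (1.66774, 1.118, 0)–(1.37697, 1.118, 0.400173)  len=0.4947
  (v1,v5,v6) [-++] → (1.37697, 1.118, 0.400173)–(1.11491, 1.118, 0.7608)  len=0.4458
  (v1,v6,v2) [-+-] → (1.11491, 1.118, 0.7608)–(0.766063, 1.118, 0.647455)  len=0.3668
  (v2,v6,v7) [-+-] → (0.766063, 1.118, 0.647455)–(0.363223, 1.118, 0.516589)  len=0.4236
  (v4,v8,v9) [--+] → (0.363223, 1.118, -0.516589)–(1.11491, 1.118, -0.7608)  len=0.7904
  (v4,v9,v0) [-+-] → (1.11491, 1.118, -0.7608)–(1.33053, 1.118, -0.464059)  len=0.3668
  (v0,v9,v5) [-++] → (1.33053, 1.118, -0.464059)–(1.66774, 1.118, 0)  len=0.5736
  (v6,v11,v7) [++-] → (-1.37452, 1.118, 0.732242)–(0.363223, 1.118, 0.516589)  len=1.7511
  (v7,v11,v12) [-+-] → (-1.37452, 1.118, 0.732242)–(-1.53873, 1.118, 0.752619)  len=0.1655
  (v8,v13,v9) [--+] → (-0.239075, 1.118, -0.591319)–(0.363223, 1.118, -0.516589)  len=0.6069
  (v9,v13,v14) [+-+] → (-0.239075, 1.118, -0.591319)–(-1.53873, 1.118, -0.752619)  len=1.3096
  (v10,v15,v11) [+-+] → (-2.0064, 1.118, 0)–(-1.56166, 1.118, 0.756453)  len=0.8775
  (v11,v15,v16) [+--] → (-1.56166, 1.118, 0.756453)–(-1.5591, 1.118, 0.7608)  len=0.0050
  (v11,v16,v12) [+--] → (-1.5591, 1.118, 0.7608)–(-1.53873, 1.118, 0.752619)  len=0.0220
  (v13,v18,v14) [--+] → (-1.55294, 1.118, -0.758328)–(-1.53873, 1.118, -0.752619)  len=0.0153
  (v14,v18,v19) [+--] → (-1.55294, 1.118, -0.758328)–(-1.5591, 1.118, -0.7608)  len=0.0066
  (v14,v19,v10) [+-+] → (-1.5591, 1.118, -0.7608)–(-1.94774, 1.118, -0.099766)  len=0.7668
  (v10,v19,v15) [+--] → (-1.94774, 1.118, -0.099766)–(-2.0064, 1.118, 0)  len=0.1157

Chained into 1 loop(s):
  loop 1: 18 segments, perimeter = 9.1037
Total perimeter = 9.104

loops=1 perimeter=9.104


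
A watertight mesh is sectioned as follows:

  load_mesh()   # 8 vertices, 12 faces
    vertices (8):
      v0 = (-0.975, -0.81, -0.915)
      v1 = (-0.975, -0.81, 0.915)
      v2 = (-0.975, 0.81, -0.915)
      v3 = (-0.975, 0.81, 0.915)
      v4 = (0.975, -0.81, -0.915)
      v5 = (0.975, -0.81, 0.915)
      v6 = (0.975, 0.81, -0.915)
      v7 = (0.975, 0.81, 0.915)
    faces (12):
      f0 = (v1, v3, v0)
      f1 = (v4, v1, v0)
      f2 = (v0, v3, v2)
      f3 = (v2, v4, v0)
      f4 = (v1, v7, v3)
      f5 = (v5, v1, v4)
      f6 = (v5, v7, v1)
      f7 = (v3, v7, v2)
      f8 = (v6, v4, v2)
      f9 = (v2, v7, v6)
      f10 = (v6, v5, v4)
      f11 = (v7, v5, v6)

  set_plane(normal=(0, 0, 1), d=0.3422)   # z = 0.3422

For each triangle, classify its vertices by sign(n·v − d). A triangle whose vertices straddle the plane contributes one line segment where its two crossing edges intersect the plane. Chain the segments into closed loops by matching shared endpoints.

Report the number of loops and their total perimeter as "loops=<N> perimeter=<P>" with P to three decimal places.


Straddling triangles (8 of 12):
  (v1,v3,v0) [++-] → (-0.975, 0.302931, 0.3422)–(-0.975, -0.81, 0.3422)  len=1.1129
  (v4,v1,v0) [-+-] → (-0.364639, -0.81, 0.3422)–(-0.975, -0.81, 0.3422)  len=0.6104
  (v0,v3,v2) [-+-] → (-0.975, 0.302931, 0.3422)–(-0.975, 0.81, 0.3422)  len=0.5071
  (v5,v1,v4) [++-] → (-0.364639, -0.81, 0.3422)–(0.975, -0.81, 0.3422)  len=1.3396
  (v3,v7,v2) [++-] → (0.364639, 0.81, 0.3422)–(-0.975, 0.81, 0.3422)  len=1.3396
  (v2,v7,v6) [-+-] → (0.364639, 0.81, 0.3422)–(0.975, 0.81, 0.3422)  len=0.6104
  (v6,v5,v4) [-+-] → (0.975, -0.302931, 0.3422)–(0.975, -0.81, 0.3422)  len=0.5071
  (v7,v5,v6) [++-] → (0.975, -0.302931, 0.3422)–(0.975, 0.81, 0.3422)  len=1.1129

Chained into 1 loop(s):
  loop 1: 8 segments, perimeter = 7.1400
Total perimeter = 7.140

loops=1 perimeter=7.140


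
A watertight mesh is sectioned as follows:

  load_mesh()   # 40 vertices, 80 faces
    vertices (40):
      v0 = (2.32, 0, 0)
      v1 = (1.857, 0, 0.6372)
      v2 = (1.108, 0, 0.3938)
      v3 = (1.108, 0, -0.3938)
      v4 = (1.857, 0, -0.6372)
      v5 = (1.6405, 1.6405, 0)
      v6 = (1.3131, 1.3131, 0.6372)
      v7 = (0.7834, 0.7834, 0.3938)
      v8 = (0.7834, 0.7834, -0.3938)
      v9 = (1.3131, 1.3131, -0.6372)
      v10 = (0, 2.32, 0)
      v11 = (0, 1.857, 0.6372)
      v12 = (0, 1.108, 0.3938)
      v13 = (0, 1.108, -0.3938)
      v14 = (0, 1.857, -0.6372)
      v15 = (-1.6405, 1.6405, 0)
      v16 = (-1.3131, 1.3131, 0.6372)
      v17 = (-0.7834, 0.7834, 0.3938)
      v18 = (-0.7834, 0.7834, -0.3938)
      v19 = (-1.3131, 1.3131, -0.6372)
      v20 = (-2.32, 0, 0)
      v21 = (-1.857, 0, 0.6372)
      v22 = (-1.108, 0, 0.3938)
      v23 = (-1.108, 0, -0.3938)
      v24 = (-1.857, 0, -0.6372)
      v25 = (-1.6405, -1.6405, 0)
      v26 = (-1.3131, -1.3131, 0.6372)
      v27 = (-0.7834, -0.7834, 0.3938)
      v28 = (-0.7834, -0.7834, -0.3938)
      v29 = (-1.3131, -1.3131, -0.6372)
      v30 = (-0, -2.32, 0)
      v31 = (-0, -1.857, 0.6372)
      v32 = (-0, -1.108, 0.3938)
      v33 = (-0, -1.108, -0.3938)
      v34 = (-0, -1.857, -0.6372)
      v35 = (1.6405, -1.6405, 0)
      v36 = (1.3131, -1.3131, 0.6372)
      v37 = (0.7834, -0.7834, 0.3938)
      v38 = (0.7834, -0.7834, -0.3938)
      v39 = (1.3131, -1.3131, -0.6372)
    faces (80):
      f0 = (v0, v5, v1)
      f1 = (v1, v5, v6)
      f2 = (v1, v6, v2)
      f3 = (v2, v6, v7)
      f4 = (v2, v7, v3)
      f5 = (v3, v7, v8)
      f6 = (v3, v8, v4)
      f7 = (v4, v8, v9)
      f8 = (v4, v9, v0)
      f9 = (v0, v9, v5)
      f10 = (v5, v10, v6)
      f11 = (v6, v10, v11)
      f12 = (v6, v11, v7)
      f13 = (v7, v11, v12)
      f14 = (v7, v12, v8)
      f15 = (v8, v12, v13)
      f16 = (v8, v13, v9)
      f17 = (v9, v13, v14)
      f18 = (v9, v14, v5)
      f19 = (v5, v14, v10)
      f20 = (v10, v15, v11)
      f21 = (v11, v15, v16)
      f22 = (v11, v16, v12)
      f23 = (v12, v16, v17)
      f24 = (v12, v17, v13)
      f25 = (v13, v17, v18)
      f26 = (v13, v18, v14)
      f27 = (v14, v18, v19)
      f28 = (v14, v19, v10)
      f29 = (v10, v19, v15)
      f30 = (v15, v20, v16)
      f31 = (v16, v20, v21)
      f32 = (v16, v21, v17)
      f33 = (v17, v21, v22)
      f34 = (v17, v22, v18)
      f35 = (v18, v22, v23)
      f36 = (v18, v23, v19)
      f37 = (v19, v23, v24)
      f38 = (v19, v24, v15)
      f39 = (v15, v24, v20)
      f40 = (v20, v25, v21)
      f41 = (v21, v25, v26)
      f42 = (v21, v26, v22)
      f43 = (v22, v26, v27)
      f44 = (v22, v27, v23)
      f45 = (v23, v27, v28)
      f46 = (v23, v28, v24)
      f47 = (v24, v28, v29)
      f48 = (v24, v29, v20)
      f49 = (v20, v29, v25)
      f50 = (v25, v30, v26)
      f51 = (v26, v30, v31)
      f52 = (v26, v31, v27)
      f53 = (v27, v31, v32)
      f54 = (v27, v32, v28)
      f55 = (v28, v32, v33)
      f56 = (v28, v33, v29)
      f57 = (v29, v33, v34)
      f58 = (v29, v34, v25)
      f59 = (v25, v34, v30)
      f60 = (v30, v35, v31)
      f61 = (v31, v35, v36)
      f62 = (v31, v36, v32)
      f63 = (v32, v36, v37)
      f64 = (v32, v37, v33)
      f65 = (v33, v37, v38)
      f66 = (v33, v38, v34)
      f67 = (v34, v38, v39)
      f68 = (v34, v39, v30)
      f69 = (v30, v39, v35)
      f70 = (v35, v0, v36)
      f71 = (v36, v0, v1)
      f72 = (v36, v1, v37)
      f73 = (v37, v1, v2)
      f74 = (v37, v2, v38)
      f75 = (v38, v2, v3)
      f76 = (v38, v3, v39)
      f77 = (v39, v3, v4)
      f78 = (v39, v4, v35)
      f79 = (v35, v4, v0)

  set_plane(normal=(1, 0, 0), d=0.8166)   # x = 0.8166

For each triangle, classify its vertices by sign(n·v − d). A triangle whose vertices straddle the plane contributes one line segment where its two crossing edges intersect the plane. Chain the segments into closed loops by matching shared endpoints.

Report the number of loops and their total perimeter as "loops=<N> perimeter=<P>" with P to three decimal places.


Straddling triangles (24 of 80):
  (v2,v6,v7) [++-] → (0.8166, 0.8166, 0.409056)–(0.8166, 0.703274, 0.3938)  len=0.1143
  (v2,v7,v3) [+-+] → (0.8166, 0.703274, 0.3938)–(0.8166, 0.703274, 0.313244)  len=0.0806
  (v3,v7,v8) [+--] → (0.8166, 0.703274, 0.313244)–(0.8166, 0.703274, -0.3938)  len=0.7070
  (v3,v8,v4) [+-+] → (0.8166, 0.703274, -0.3938)–(0.8166, 0.759174, -0.401327)  len=0.0564
  (v4,v8,v9) [+-+] → (0.8166, 0.759174, -0.401327)–(0.8166, 0.8166, -0.409056)  len=0.0579
  (v5,v10,v6) [+-+] → (0.8166, 1.98176, 0)–(0.8166, 1.69382, 0.396266)  len=0.4898
  (v6,v10,v11) [+--] → (0.8166, 1.69382, 0.396266)–(0.8166, 1.51876, 0.6372)  len=0.2978
  (v6,v11,v7) [+--] → (0.8166, 1.51876, 0.6372)–(0.8166, 0.8166, 0.409056)  len=0.7383
  (v8,v13,v9) [--+] → (0.8166, 1.23555, -0.545167)–(0.8166, 0.8166, -0.409056)  len=0.4405
  (v9,v13,v14) [+--] → (0.8166, 1.23555, -0.545167)–(0.8166, 1.51876, -0.6372)  len=0.2978
  (v9,v14,v5) [+-+] → (0.8166, 1.51876, -0.6372)–(0.8166, 1.74923, -0.320018)  len=0.3921
  (v5,v14,v10) [+--] → (0.8166, 1.74923, -0.320018)–(0.8166, 1.98176, 0)  len=0.3956
  (v30,v35,v31) [-+-] → (0.8166, -1.98176, 0)–(0.8166, -1.74923, 0.320018)  len=0.3956
  (v31,v35,v36) [-++] → (0.8166, -1.74923, 0.320018)–(0.8166, -1.51876, 0.6372)  len=0.3921
  (v31,v36,v32) [-+-] → (0.8166, -1.51876, 0.6372)–(0.8166, -1.23555, 0.545167)  len=0.2978
  (v32,v36,v37) [-+-] → (0.8166, -1.23555, 0.545167)–(0.8166, -0.8166, 0.409056)  len=0.4405
  (v34,v38,v39) [--+] → (0.8166, -0.8166, -0.409056)–(0.8166, -1.51876, -0.6372)  len=0.7383
  (v34,v39,v30) [-+-] → (0.8166, -1.51876, -0.6372)–(0.8166, -1.69382, -0.396266)  len=0.2978
  (v30,v39,v35) [-++] → (0.8166, -1.69382, -0.396266)–(0.8166, -1.98176, 0)  len=0.4898
  (v36,v1,v37) [++-] → (0.8166, -0.759174, 0.401327)–(0.8166, -0.8166, 0.409056)  len=0.0579
  (v37,v1,v2) [-++] → (0.8166, -0.759174, 0.401327)–(0.8166, -0.703274, 0.3938)  len=0.0564
  (v37,v2,v38) [-+-] → (0.8166, -0.703274, 0.3938)–(0.8166, -0.703274, -0.313244)  len=0.7070
  (v38,v2,v3) [-++] → (0.8166, -0.703274, -0.313244)–(0.8166, -0.703274, -0.3938)  len=0.0806
  (v38,v3,v39) [-++] → (0.8166, -0.703274, -0.3938)–(0.8166, -0.8166, -0.409056)  len=0.1143

Chained into 2 loop(s):
  loop 1: 12 segments, perimeter = 4.0682
  loop 2: 12 segments, perimeter = 4.0682
Total perimeter = 8.136

loops=2 perimeter=8.136


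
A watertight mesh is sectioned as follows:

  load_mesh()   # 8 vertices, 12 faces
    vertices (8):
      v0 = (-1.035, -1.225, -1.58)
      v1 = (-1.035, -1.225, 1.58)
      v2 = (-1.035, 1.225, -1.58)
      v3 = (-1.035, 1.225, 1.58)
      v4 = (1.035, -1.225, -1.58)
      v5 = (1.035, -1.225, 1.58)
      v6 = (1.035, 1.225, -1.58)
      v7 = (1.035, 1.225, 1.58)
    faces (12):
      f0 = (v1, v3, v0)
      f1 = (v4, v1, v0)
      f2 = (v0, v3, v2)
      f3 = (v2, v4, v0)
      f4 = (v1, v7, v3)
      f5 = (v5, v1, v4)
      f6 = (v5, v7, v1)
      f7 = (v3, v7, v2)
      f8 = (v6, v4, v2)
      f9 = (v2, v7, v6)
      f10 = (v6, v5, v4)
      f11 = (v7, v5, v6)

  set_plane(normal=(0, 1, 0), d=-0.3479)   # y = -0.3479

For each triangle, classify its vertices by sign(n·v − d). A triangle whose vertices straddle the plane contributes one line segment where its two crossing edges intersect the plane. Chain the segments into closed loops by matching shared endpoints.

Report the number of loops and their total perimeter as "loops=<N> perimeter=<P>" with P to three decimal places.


Straddling triangles (8 of 12):
  (v1,v3,v0) [-+-] → (-1.035, -0.3479, 1.58)–(-1.035, -0.3479, -0.44872)  len=2.0287
  (v0,v3,v2) [-++] → (-1.035, -0.3479, -0.44872)–(-1.035, -0.3479, -1.58)  len=1.1313
  (v2,v4,v0) [+--] → (0.29394, -0.3479, -1.58)–(-1.035, -0.3479, -1.58)  len=1.3289
  (v1,v7,v3) [-++] → (-0.29394, -0.3479, 1.58)–(-1.035, -0.3479, 1.58)  len=0.7411
  (v5,v7,v1) [-+-] → (1.035, -0.3479, 1.58)–(-0.29394, -0.3479, 1.58)  len=1.3289
  (v6,v4,v2) [+-+] → (1.035, -0.3479, -1.58)–(0.29394, -0.3479, -1.58)  len=0.7411
  (v6,v5,v4) [+--] → (1.035, -0.3479, 0.44872)–(1.035, -0.3479, -1.58)  len=2.0287
  (v7,v5,v6) [+-+] → (1.035, -0.3479, 1.58)–(1.035, -0.3479, 0.44872)  len=1.1313

Chained into 1 loop(s):
  loop 1: 8 segments, perimeter = 10.4600
Total perimeter = 10.460

loops=1 perimeter=10.460


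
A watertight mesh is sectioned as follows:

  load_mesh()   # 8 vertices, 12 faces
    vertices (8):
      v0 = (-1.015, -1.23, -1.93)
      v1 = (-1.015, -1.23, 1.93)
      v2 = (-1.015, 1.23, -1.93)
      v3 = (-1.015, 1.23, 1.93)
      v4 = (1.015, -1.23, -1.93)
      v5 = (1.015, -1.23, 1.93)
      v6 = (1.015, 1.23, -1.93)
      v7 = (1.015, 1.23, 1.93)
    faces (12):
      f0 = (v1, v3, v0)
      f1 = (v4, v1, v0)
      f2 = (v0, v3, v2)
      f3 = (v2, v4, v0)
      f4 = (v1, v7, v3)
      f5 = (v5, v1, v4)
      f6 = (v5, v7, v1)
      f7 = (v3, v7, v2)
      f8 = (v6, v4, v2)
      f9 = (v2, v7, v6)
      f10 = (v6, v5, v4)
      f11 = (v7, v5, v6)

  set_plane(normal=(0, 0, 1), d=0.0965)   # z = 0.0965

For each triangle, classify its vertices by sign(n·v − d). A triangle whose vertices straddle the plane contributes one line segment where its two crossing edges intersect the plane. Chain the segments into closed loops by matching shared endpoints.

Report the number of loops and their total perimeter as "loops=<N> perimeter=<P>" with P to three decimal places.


Straddling triangles (8 of 12):
  (v1,v3,v0) [++-] → (-1.015, 0.0615, 0.0965)–(-1.015, -1.23, 0.0965)  len=1.2915
  (v4,v1,v0) [-+-] → (-0.05075, -1.23, 0.0965)–(-1.015, -1.23, 0.0965)  len=0.9642
  (v0,v3,v2) [-+-] → (-1.015, 0.0615, 0.0965)–(-1.015, 1.23, 0.0965)  len=1.1685
  (v5,v1,v4) [++-] → (-0.05075, -1.23, 0.0965)–(1.015, -1.23, 0.0965)  len=1.0657
  (v3,v7,v2) [++-] → (0.05075, 1.23, 0.0965)–(-1.015, 1.23, 0.0965)  len=1.0657
  (v2,v7,v6) [-+-] → (0.05075, 1.23, 0.0965)–(1.015, 1.23, 0.0965)  len=0.9642
  (v6,v5,v4) [-+-] → (1.015, -0.0615, 0.0965)–(1.015, -1.23, 0.0965)  len=1.1685
  (v7,v5,v6) [++-] → (1.015, -0.0615, 0.0965)–(1.015, 1.23, 0.0965)  len=1.2915

Chained into 1 loop(s):
  loop 1: 8 segments, perimeter = 8.9800
Total perimeter = 8.980

loops=1 perimeter=8.980


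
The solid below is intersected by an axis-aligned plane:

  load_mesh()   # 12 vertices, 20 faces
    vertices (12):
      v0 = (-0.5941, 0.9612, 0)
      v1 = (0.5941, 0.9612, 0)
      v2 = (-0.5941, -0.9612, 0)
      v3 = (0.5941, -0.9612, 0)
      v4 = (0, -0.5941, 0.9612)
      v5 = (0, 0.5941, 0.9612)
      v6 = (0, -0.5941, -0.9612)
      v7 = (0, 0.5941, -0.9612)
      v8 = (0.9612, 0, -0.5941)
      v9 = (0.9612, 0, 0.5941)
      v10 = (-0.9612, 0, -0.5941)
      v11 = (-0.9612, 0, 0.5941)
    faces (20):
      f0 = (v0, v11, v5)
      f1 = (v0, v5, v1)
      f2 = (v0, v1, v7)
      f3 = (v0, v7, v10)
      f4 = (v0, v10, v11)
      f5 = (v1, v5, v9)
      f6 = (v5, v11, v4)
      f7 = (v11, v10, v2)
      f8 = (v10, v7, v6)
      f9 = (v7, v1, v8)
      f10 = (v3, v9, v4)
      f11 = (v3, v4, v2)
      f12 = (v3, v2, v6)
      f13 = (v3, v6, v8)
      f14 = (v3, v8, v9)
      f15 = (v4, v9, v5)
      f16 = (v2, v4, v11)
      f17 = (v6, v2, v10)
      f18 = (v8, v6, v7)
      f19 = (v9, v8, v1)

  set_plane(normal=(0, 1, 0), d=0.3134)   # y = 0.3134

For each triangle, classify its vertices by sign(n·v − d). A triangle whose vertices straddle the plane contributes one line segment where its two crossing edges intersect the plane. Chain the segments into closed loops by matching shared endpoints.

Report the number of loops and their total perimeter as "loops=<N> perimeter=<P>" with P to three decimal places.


Straddling triangles (10 of 20):
  (v0,v11,v5) [+-+] → (-0.841507, 0.3134, 0.400393)–(-0.454147, 0.3134, 0.787753)  len=0.5478
  (v0,v7,v10) [++-] → (-0.454147, 0.3134, -0.787753)–(-0.841507, 0.3134, -0.400393)  len=0.5478
  (v0,v10,v11) [+--] → (-0.841507, 0.3134, -0.400393)–(-0.841507, 0.3134, 0.400393)  len=0.8008
  (v1,v5,v9) [++-] → (0.454147, 0.3134, 0.787753)–(0.841507, 0.3134, 0.400393)  len=0.5478
  (v5,v11,v4) [+--] → (-0.454147, 0.3134, 0.787753)–(0, 0.3134, 0.9612)  len=0.4861
  (v10,v7,v6) [-+-] → (-0.454147, 0.3134, -0.787753)–(0, 0.3134, -0.9612)  len=0.4861
  (v7,v1,v8) [++-] → (0.841507, 0.3134, -0.400393)–(0.454147, 0.3134, -0.787753)  len=0.5478
  (v4,v9,v5) [--+] → (0.454147, 0.3134, 0.787753)–(0, 0.3134, 0.9612)  len=0.4861
  (v8,v6,v7) [--+] → (0, 0.3134, -0.9612)–(0.454147, 0.3134, -0.787753)  len=0.4861
  (v9,v8,v1) [--+] → (0.841507, 0.3134, -0.400393)–(0.841507, 0.3134, 0.400393)  len=0.8008

Chained into 1 loop(s):
  loop 1: 10 segments, perimeter = 5.7374
Total perimeter = 5.737

loops=1 perimeter=5.737


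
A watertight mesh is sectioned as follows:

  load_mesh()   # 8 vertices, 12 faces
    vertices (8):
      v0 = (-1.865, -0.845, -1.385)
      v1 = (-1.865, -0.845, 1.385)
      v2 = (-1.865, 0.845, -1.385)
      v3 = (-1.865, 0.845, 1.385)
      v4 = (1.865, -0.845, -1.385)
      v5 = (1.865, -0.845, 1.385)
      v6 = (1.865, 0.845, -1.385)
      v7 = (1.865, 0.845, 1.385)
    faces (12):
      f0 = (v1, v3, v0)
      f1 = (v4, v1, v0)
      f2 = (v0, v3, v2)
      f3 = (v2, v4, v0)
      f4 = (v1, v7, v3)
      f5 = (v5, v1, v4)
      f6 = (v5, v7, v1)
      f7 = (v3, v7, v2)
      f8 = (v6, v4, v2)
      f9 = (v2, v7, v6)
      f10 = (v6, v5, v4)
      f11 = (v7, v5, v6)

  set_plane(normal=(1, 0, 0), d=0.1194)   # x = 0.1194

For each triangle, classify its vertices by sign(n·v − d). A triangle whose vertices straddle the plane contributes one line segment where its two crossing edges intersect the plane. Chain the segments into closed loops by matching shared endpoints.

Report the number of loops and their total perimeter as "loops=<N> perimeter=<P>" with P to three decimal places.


Straddling triangles (8 of 12):
  (v4,v1,v0) [+--] → (0.1194, -0.845, -0.0886697)–(0.1194, -0.845, -1.385)  len=1.2963
  (v2,v4,v0) [-+-] → (0.1194, -0.0540981, -1.385)–(0.1194, -0.845, -1.385)  len=0.7909
  (v1,v7,v3) [-+-] → (0.1194, 0.0540981, 1.385)–(0.1194, 0.845, 1.385)  len=0.7909
  (v5,v1,v4) [+-+] → (0.1194, -0.845, 1.385)–(0.1194, -0.845, -0.0886697)  len=1.4737
  (v5,v7,v1) [++-] → (0.1194, 0.0540981, 1.385)–(0.1194, -0.845, 1.385)  len=0.8991
  (v3,v7,v2) [-+-] → (0.1194, 0.845, 1.385)–(0.1194, 0.845, 0.0886697)  len=1.2963
  (v6,v4,v2) [++-] → (0.1194, -0.0540981, -1.385)–(0.1194, 0.845, -1.385)  len=0.8991
  (v2,v7,v6) [-++] → (0.1194, 0.845, 0.0886697)–(0.1194, 0.845, -1.385)  len=1.4737

Chained into 1 loop(s):
  loop 1: 8 segments, perimeter = 8.9200
Total perimeter = 8.920

loops=1 perimeter=8.920


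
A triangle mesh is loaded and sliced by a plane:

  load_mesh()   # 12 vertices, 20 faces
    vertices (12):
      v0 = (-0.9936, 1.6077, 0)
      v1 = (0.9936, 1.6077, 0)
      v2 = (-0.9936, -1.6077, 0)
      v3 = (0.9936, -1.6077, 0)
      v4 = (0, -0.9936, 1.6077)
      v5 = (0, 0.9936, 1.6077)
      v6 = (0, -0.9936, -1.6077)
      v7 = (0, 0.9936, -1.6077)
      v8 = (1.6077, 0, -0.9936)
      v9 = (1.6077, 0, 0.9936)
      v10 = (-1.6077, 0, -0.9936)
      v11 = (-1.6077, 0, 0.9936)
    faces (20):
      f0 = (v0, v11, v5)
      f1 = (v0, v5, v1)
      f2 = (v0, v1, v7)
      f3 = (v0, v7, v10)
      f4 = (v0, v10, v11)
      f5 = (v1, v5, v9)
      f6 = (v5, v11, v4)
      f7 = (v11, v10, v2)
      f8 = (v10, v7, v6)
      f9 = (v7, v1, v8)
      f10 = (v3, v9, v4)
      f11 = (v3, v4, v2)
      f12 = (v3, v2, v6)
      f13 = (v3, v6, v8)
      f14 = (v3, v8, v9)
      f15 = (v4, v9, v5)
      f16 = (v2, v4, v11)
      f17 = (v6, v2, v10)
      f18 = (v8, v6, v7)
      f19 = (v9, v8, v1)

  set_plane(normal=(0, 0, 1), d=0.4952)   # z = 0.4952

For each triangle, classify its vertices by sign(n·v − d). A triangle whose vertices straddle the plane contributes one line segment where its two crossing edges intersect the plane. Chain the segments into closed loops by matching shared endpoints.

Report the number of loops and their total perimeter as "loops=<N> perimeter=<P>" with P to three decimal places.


Straddling triangles (10 of 20):
  (v0,v11,v5) [-++] → (-1.29966, 0.806439, 0.4952)–(-0.687554, 1.41855, 0.4952)  len=0.8657
  (v0,v5,v1) [-+-] → (-0.687554, 1.41855, 0.4952)–(0.687554, 1.41855, 0.4952)  len=1.3751
  (v0,v10,v11) [--+] → (-1.6077, 0, 0.4952)–(-1.29966, 0.806439, 0.4952)  len=0.8633
  (v1,v5,v9) [-++] → (0.687554, 1.41855, 0.4952)–(1.29966, 0.806439, 0.4952)  len=0.8657
  (v11,v10,v2) [+--] → (-1.6077, 0, 0.4952)–(-1.29966, -0.806439, 0.4952)  len=0.8633
  (v3,v9,v4) [-++] → (1.29966, -0.806439, 0.4952)–(0.687554, -1.41855, 0.4952)  len=0.8657
  (v3,v4,v2) [-+-] → (0.687554, -1.41855, 0.4952)–(-0.687554, -1.41855, 0.4952)  len=1.3751
  (v3,v8,v9) [--+] → (1.6077, 0, 0.4952)–(1.29966, -0.806439, 0.4952)  len=0.8633
  (v2,v4,v11) [-++] → (-0.687554, -1.41855, 0.4952)–(-1.29966, -0.806439, 0.4952)  len=0.8657
  (v9,v8,v1) [+--] → (1.6077, 0, 0.4952)–(1.29966, 0.806439, 0.4952)  len=0.8633

Chained into 1 loop(s):
  loop 1: 10 segments, perimeter = 9.6659
Total perimeter = 9.666

loops=1 perimeter=9.666


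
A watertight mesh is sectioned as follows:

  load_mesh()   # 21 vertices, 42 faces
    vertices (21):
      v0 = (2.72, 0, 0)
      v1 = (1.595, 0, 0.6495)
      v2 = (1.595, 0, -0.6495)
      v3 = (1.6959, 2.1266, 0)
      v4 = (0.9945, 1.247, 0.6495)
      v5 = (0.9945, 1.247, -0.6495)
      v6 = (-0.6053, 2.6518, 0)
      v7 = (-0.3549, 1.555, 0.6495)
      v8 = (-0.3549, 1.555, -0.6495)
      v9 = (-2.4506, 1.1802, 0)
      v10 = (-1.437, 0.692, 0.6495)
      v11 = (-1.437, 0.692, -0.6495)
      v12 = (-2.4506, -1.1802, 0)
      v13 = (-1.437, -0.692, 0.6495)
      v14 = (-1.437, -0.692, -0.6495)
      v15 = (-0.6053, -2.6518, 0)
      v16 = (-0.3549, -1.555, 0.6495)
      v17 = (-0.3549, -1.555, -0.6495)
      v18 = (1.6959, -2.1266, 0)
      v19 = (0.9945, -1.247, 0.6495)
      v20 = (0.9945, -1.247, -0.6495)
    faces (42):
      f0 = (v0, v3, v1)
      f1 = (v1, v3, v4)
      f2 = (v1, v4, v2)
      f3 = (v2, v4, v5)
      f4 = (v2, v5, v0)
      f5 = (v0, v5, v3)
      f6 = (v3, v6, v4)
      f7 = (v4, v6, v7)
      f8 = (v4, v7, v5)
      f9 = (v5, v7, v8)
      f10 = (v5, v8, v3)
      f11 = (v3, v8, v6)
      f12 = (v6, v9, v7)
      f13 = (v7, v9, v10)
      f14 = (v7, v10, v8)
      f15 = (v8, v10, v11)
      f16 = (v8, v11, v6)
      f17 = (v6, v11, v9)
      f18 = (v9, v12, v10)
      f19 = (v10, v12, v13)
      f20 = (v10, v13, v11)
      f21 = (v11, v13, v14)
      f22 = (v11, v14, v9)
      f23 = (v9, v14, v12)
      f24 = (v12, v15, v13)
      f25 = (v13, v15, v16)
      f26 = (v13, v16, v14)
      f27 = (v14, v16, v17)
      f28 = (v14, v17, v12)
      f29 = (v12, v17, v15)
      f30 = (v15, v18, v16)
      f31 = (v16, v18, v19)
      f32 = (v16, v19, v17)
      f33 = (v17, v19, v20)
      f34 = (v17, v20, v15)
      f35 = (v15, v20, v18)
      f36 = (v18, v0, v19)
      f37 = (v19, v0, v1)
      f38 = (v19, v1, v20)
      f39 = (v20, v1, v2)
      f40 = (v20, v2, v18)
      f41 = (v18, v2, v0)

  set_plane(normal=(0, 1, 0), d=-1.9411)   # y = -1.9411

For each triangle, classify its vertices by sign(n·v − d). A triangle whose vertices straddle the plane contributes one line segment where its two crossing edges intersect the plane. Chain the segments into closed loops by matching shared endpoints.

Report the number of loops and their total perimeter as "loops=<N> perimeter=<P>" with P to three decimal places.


loops=1 perimeter=6.839

Straddling triangles (10 of 42):
  (v12,v15,v13) [+-+] → (-1.49648, -1.9411, 0)–(-0.906907, -1.9411, 0.235534)  len=0.6349
  (v13,v15,v16) [+-+] → (-0.906907, -1.9411, 0.235534)–(-0.443047, -1.9411, 0.42086)  len=0.4995
  (v12,v17,v15) [++-] → (-0.443047, -1.9411, -0.42086)–(-1.49648, -1.9411, 0)  len=1.1344
  (v15,v18,v16) [--+] → (1.03036, -1.9411, 0.210781)–(-0.443047, -1.9411, 0.42086)  len=1.4883
  (v16,v18,v19) [+-+] → (1.03036, -1.9411, 0.210781)–(1.54798, -1.9411, 0.136974)  len=0.5229
  (v17,v20,v15) [++-] → (0.204052, -1.9411, -0.328587)–(-0.443047, -1.9411, -0.42086)  len=0.6536
  (v15,v20,v18) [-+-] → (0.204052, -1.9411, -0.328587)–(1.54798, -1.9411, -0.136974)  len=1.3575
  (v18,v0,v19) [-++] → (1.78523, -1.9411, 0)–(1.54798, -1.9411, 0.136974)  len=0.2740
  (v20,v2,v18) [++-] → (1.6871, -1.9411, -0.0566549)–(1.54798, -1.9411, -0.136974)  len=0.1606
  (v18,v2,v0) [-++] → (1.6871, -1.9411, -0.0566549)–(1.78523, -1.9411, 0)  len=0.1133

Chained into 1 loop(s):
  loop 1: 10 segments, perimeter = 6.8390
Total perimeter = 6.839
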